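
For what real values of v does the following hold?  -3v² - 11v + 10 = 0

Discriminant: (-11)² − 4·(-3)·10 = 241.
Quadratic formula: v = (11 ± √241) / (-6).
So v = -√(241)/6 - 11/6 ≈ -4.4207 or v = -11/6 + √(241)/6 ≈ 0.754.

v = -4.4207 or v = 0.754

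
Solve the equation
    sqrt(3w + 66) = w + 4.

Square both sides: 3w + 66 = (w + 4)^2.
Expand and rearrange: w^2 + 5w - 50 = 0.
Solving gives w = 5 or w = -10.
Check each candidate in the original equation:
  w = 5: sqrt(81) = 9, while w + 4 = 9 — valid.
  w = -10: sqrt(36) = 6, while w + 4 = -6 — extraneous.

w = 5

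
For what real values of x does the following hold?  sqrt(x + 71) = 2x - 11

x = 10

Square both sides: x + 71 = (2x - 11)^2.
Expand and rearrange: 4x^2 - 45x + 50 = 0.
Solving gives x = 10 or x = 1.25.
Check each candidate in the original equation:
  x = 10: sqrt(81) = 9, while 2x - 11 = 9 — valid.
  x = 1.25: sqrt(72.25) = 8.5, while 2x - 11 = -8.5 — extraneous.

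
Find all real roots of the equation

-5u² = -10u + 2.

Rearrange to standard form: -5u² + 10u - 2 = 0.
Discriminant: (10)² − 4·(-5)·(-2) = 60.
Quadratic formula: u = (-10 ± √60) / (-10).
So u = 1 - √(15)/5 ≈ 0.2254 or u = √(15)/5 + 1 ≈ 1.7746.

u = 0.2254 or u = 1.7746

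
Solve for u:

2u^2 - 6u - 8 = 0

u = -1 or u = 4

Factor: 2(u - 4)(u + 1) = 0.
So u = 4 or u = -1.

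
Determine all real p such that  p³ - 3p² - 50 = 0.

p = 5

Possible rational roots are divisors of -50. Testing p = 5 gives 0, so (p - 5) is a factor.
Divide: p³ - 3p² - 50 = (p - 5)(p² + 2p + 10).
The quadratic p² + 2p + 10 has discriminant -36 < 0, so no further real roots.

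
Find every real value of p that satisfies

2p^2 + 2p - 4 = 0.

Factor: 2(p - 1)(p + 2) = 0.
So p = 1 or p = -2.

p = -2 or p = 1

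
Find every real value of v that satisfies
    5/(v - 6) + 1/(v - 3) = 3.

Multiply both sides by (v - 6)(v - 3):
5(v - 3) + (v - 6) = 3(v - 6)(v - 3).
Expand and collect terms: 3v^2 - 33v + 75 = 0.
By the quadratic formula, v = (33 +/- sqrt(189)) / 6, so v ~= 7.7913 or v ~= 3.2087.
Neither value makes a denominator zero (v != 6, v != 3), so both are valid.

v = 3.2087 or v = 7.7913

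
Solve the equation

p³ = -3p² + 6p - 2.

p = -4.4495 or p = 0.4495 or p = 1

Rearrange: p³ + 3p² - 6p + 2 = 0.
Possible rational roots are divisors of 2. Testing p = 1 gives 0, so (p - 1) is a factor.
Divide: p³ + 3p² - 6p + 2 = (p - 1)(p² + 4p - 2).
Apply the quadratic formula to p² + 4p - 2 = 0: p = (-4 ± √24)/2, i.e. p ≈ 0.4495 or p ≈ -4.4495.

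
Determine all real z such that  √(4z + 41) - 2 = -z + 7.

z = 2

Isolate the radical: √(4z + 41) = -z + 9.
Square both sides: 4z + 41 = (-z + 9)².
Expand and rearrange: z² - 22z + 40 = 0.
Solving gives z = 20 or z = 2.
Check each candidate in the original equation:
  z = 20: √(121) = 11, while -z + 9 = -11 — extraneous.
  z = 2: √(49) = 7, while -z + 9 = 7 — valid.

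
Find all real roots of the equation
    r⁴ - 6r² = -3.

r = -2.3344 or r = -0.742 or r = 0.742 or r = 2.3344

Let u = r². The equation becomes u² - 6u + 3 = 0.
By the quadratic formula, u = √(6) + 3 or u = 3 - √(6).
r² = √(6) + 3 gives r = ±√(√(6) + 3) ≈ ±2.3344.
r² = 3 - √(6) gives r = ±√(3 - √(6)) ≈ ±0.742.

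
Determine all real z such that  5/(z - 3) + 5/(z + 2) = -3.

Multiply both sides by (z - 3)(z + 2):
5(z + 2) + 5(z - 3) = -3(z - 3)(z + 2).
Expand and collect terms: -3z² - 7z + 23 = 0.
By the quadratic formula, z = (7 ± √325) / -6, so z ≈ -4.1713 or z ≈ 1.838.
Neither value makes a denominator zero (z ≠ 3, z ≠ -2), so both are valid.

z = -4.1713 or z = 1.838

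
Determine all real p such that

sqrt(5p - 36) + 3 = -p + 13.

p = 8

Isolate the radical: sqrt(5p - 36) = -p + 10.
Square both sides: 5p - 36 = (-p + 10)^2.
Expand and rearrange: p^2 - 25p + 136 = 0.
Solving gives p = 17 or p = 8.
Check each candidate in the original equation:
  p = 17: sqrt(49) = 7, while -p + 10 = -7 — extraneous.
  p = 8: sqrt(4) = 2, while -p + 10 = 2 — valid.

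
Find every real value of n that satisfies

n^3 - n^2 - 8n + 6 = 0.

n = -2.7321 or n = 0.7321 or n = 3

Possible rational roots are divisors of 6. Testing n = 3 gives 0, so (n - 3) is a factor.
Divide: n^3 - n^2 - 8n + 6 = (n - 3)(n^2 + 2n - 2).
Apply the quadratic formula to n^2 + 2n - 2 = 0: n = (-2 +/- sqrt(12))/2, i.e. n ~= 0.7321 or n ~= -2.7321.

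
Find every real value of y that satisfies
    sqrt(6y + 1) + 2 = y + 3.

Isolate the radical: sqrt(6y + 1) = y + 1.
Square both sides: 6y + 1 = (y + 1)^2.
Expand and rearrange: y^2 - 4y = 0.
Solving gives y = 4 or y = 0.
Check each candidate in the original equation:
  y = 4: sqrt(25) = 5, while y + 1 = 5 — valid.
  y = 0: sqrt(1) = 1, while y + 1 = 1 — valid.

y = 0 or y = 4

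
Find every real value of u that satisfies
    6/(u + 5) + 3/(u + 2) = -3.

u = -7.4495 or u = -2.5505

Multiply both sides by (u + 5)(u + 2):
6(u + 2) + 3(u + 5) = -3(u + 5)(u + 2).
Expand and collect terms: -3u² - 30u - 57 = 0.
By the quadratic formula, u = (30 ± √216) / -6, so u ≈ -7.4495 or u ≈ -2.5505.
Neither value makes a denominator zero (u ≠ -5, u ≠ -2), so both are valid.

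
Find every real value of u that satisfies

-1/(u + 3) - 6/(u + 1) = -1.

u = -2.772 or u = 5.772

Multiply both sides by (u + 3)(u + 1):
-(u + 1) - 6(u + 3) = -(u + 3)(u + 1).
Expand and collect terms: -u² + 3u + 16 = 0.
By the quadratic formula, u = (-3 ± √73) / -2, so u ≈ -2.772 or u ≈ 5.772.
Neither value makes a denominator zero (u ≠ -3, u ≠ -1), so both are valid.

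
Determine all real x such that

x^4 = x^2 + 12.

x = -2 or x = 2

Let u = x^2. The equation becomes u^2 - u - 12 = 0.
Factor: (u + 3)(u - 4) = 0, so u = -3 or u = 4.
x^2 = -3 < 0 has no real solution.
x^2 = 4 gives x = +/-2.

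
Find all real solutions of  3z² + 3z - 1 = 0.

z = -1.2638 or z = 0.2638

Discriminant: (3)² − 4·3·(-1) = 21.
Quadratic formula: z = (-3 ± √21) / 6.
So z = -1/2 + √(21)/6 ≈ 0.2638 or z = -√(21)/6 - 1/2 ≈ -1.2638.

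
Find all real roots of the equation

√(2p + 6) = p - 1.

Square both sides: 2p + 6 = (p - 1)².
Expand and rearrange: p² - 4p - 5 = 0.
Solving gives p = 5 or p = -1.
Check each candidate in the original equation:
  p = 5: √(16) = 4, while p - 1 = 4 — valid.
  p = -1: √(4) = 2, while p - 1 = -2 — extraneous.

p = 5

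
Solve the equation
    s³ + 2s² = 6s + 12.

s = -2.4495 or s = -2 or s = 2.4495

Rearrange: s³ + 2s² - 6s - 12 = 0.
Possible rational roots are divisors of -12. Testing s = -2 gives 0, so (s + 2) is a factor.
Divide: s³ + 2s² - 6s - 12 = (s + 2)(s² - 6).
Apply the quadratic formula to s² - 6 = 0: s = (0 ± √24)/2, i.e. s ≈ 2.4495 or s ≈ -2.4495.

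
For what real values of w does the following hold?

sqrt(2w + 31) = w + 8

w = -3

Square both sides: 2w + 31 = (w + 8)^2.
Expand and rearrange: w^2 + 14w + 33 = 0.
Solving gives w = -3 or w = -11.
Check each candidate in the original equation:
  w = -3: sqrt(25) = 5, while w + 8 = 5 — valid.
  w = -11: sqrt(9) = 3, while w + 8 = -3 — extraneous.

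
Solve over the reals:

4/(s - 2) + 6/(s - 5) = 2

s = 2.8377 or s = 9.1623

Multiply both sides by (s - 2)(s - 5):
4(s - 5) + 6(s - 2) = 2(s - 2)(s - 5).
Expand and collect terms: 2s^2 - 24s + 52 = 0.
By the quadratic formula, s = (24 +/- sqrt(160)) / 4, so s ~= 9.1623 or s ~= 2.8377.
Neither value makes a denominator zero (s != 2, s != 5), so both are valid.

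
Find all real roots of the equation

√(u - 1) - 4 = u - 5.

u = 1 or u = 2

Isolate the radical: √(u - 1) = u - 1.
Square both sides: u - 1 = (u - 1)².
Expand and rearrange: u² - 3u + 2 = 0.
Solving gives u = 2 or u = 1.
Check each candidate in the original equation:
  u = 2: √(1) = 1, while u - 1 = 1 — valid.
  u = 1: √(0) = 0, while u - 1 = 0 — valid.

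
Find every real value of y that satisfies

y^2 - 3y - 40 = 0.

y = -5 or y = 8

Factor: (y + 5)(y - 8) = 0.
So y = -5 or y = 8.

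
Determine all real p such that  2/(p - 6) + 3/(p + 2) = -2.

p = -3.673 or p = 5.173

Multiply both sides by (p - 6)(p + 2):
2(p + 2) + 3(p - 6) = -2(p - 6)(p + 2).
Expand and collect terms: -2p^2 + 3p + 38 = 0.
By the quadratic formula, p = (-3 +/- sqrt(313)) / -4, so p ~= -3.673 or p ~= 5.173.
Neither value makes a denominator zero (p != 6, p != -2), so both are valid.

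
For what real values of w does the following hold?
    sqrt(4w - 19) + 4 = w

w = 5 or w = 7

Isolate the radical: sqrt(4w - 19) = w - 4.
Square both sides: 4w - 19 = (w - 4)^2.
Expand and rearrange: w^2 - 12w + 35 = 0.
Solving gives w = 7 or w = 5.
Check each candidate in the original equation:
  w = 7: sqrt(9) = 3, while w - 4 = 3 — valid.
  w = 5: sqrt(1) = 1, while w - 4 = 1 — valid.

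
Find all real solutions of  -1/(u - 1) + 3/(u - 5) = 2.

Multiply both sides by (u - 1)(u - 5):
-(u - 5) + 3(u - 1) = 2(u - 1)(u - 5).
Expand and collect terms: 2u^2 - 14u + 8 = 0.
By the quadratic formula, u = (14 +/- sqrt(132)) / 4, so u ~= 6.3723 or u ~= 0.6277.
Neither value makes a denominator zero (u != 1, u != 5), so both are valid.

u = 0.6277 or u = 6.3723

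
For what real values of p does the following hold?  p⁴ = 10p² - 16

p = -2.8284 or p = -1.4142 or p = 1.4142 or p = 2.8284

Let u = p². The equation becomes u² - 10u + 16 = 0.
Factor: (u - 8)(u - 2) = 0, so u = 8 or u = 2.
p² = 8 gives p = ±2·√(2) ≈ ±2.8284.
p² = 2 gives p = ±√(2) ≈ ±1.4142.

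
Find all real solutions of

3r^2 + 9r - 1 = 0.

Discriminant: (9)^2 - 4*3*(-1) = 93.
Quadratic formula: r = (-9 +/- sqrt(93)) / 6.
So r = -3/2 + sqrt(93)/6 ~= 0.1073 or r = -sqrt(93)/6 - 3/2 ~= -3.1073.

r = -3.1073 or r = 0.1073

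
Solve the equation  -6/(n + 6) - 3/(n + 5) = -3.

Multiply both sides by (n + 6)(n + 5):
-6(n + 5) - 3(n + 6) = -3(n + 6)(n + 5).
Expand and collect terms: -3n² - 24n - 42 = 0.
By the quadratic formula, n = (24 ± √72) / -6, so n ≈ -5.4142 or n ≈ -2.5858.
Neither value makes a denominator zero (n ≠ -6, n ≠ -5), so both are valid.

n = -5.4142 or n = -2.5858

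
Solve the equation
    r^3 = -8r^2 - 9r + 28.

r = -5.3166 or r = -4 or r = 1.3166

Rearrange: r^3 + 8r^2 + 9r - 28 = 0.
Possible rational roots are divisors of -28. Testing r = -4 gives 0, so (r + 4) is a factor.
Divide: r^3 + 8r^2 + 9r - 28 = (r + 4)(r^2 + 4r - 7).
Apply the quadratic formula to r^2 + 4r - 7 = 0: r = (-4 +/- sqrt(44))/2, i.e. r ~= 1.3166 or r ~= -5.3166.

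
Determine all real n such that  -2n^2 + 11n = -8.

Rearrange to standard form: -2n^2 + 11n + 8 = 0.
Discriminant: (11)^2 - 4*(-2)*8 = 185.
Quadratic formula: n = (-11 +/- sqrt(185)) / (-4).
So n = 11/4 - sqrt(185)/4 ~= -0.6504 or n = 11/4 + sqrt(185)/4 ~= 6.1504.

n = -0.6504 or n = 6.1504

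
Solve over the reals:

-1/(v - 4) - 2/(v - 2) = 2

Multiply both sides by (v - 4)(v - 2):
-(v - 2) - 2(v - 4) = 2(v - 4)(v - 2).
Expand and collect terms: 2v² - 9v + 6 = 0.
By the quadratic formula, v = (9 ± √33) / 4, so v ≈ 3.6861 or v ≈ 0.8139.
Neither value makes a denominator zero (v ≠ 4, v ≠ 2), so both are valid.

v = 0.8139 or v = 3.6861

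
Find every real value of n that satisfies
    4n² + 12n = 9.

Rearrange to standard form: 4n² + 12n - 9 = 0.
Discriminant: (12)² − 4·4·(-9) = 288.
Quadratic formula: n = (-12 ± √288) / 8.
So n = -3/2 + 3·√(2)/2 ≈ 0.6213 or n = -3·√(2)/2 - 3/2 ≈ -3.6213.

n = -3.6213 or n = 0.6213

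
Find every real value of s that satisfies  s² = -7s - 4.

Rearrange to standard form: s² + 7s + 4 = 0.
Discriminant: (7)² − 4·1·4 = 33.
Quadratic formula: s = (-7 ± √33) / 2.
So s = -7/2 + √(33)/2 ≈ -0.6277 or s = -7/2 - √(33)/2 ≈ -6.3723.

s = -6.3723 or s = -0.6277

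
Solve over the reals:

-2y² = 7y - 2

Rearrange to standard form: -2y² - 7y + 2 = 0.
Discriminant: (-7)² − 4·(-2)·2 = 65.
Quadratic formula: y = (7 ± √65) / (-4).
So y = -√(65)/4 - 7/4 ≈ -3.7656 or y = -7/4 + √(65)/4 ≈ 0.2656.

y = -3.7656 or y = 0.2656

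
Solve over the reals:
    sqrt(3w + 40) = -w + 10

w = 3

Square both sides: 3w + 40 = (-w + 10)^2.
Expand and rearrange: w^2 - 23w + 60 = 0.
Solving gives w = 20 or w = 3.
Check each candidate in the original equation:
  w = 20: sqrt(100) = 10, while -w + 10 = -10 — extraneous.
  w = 3: sqrt(49) = 7, while -w + 10 = 7 — valid.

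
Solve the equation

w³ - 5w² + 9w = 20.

w = 4

Rearrange: w³ - 5w² + 9w - 20 = 0.
Possible rational roots are divisors of -20. Testing w = 4 gives 0, so (w - 4) is a factor.
Divide: w³ - 5w² + 9w - 20 = (w - 4)(w² - w + 5).
The quadratic w² - w + 5 has discriminant -19 < 0, so no further real roots.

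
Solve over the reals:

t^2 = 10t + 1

t = -0.099 or t = 10.099

Rearrange to standard form: t^2 - 10t - 1 = 0.
Discriminant: (-10)^2 - 4*1*(-1) = 104.
Quadratic formula: t = (10 +/- sqrt(104)) / 2.
So t = 5 + sqrt(26) ~= 10.099 or t = 5 - sqrt(26) ~= -0.099.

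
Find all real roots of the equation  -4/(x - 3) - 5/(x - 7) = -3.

Multiply both sides by (x - 3)(x - 7):
-4(x - 7) - 5(x - 3) = -3(x - 3)(x - 7).
Expand and collect terms: -3x^2 + 39x - 106 = 0.
By the quadratic formula, x = (-39 +/- sqrt(249)) / -6, so x ~= 3.87 or x ~= 9.13.
Neither value makes a denominator zero (x != 3, x != 7), so both are valid.

x = 3.87 or x = 9.13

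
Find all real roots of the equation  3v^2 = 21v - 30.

Bring every term to one side: 3v^2 - 21v + 30 = 0.
Factor: 3(v - 5)(v - 2) = 0.
So v = 5 or v = 2.

v = 2 or v = 5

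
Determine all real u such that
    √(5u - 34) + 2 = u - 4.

u = 7 or u = 10

Isolate the radical: √(5u - 34) = u - 6.
Square both sides: 5u - 34 = (u - 6)².
Expand and rearrange: u² - 17u + 70 = 0.
Solving gives u = 10 or u = 7.
Check each candidate in the original equation:
  u = 10: √(16) = 4, while u - 6 = 4 — valid.
  u = 7: √(1) = 1, while u - 6 = 1 — valid.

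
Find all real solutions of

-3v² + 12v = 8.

Rearrange to standard form: -3v² + 12v - 8 = 0.
Discriminant: (12)² − 4·(-3)·(-8) = 48.
Quadratic formula: v = (-12 ± √48) / (-6).
So v = 2 - 2·√(3)/3 ≈ 0.8453 or v = 2·√(3)/3 + 2 ≈ 3.1547.

v = 0.8453 or v = 3.1547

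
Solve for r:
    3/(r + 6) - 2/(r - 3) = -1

r = -8.5574 or r = 4.5574

Multiply both sides by (r + 6)(r - 3):
3(r - 3) - 2(r + 6) = -(r + 6)(r - 3).
Expand and collect terms: -r² - 4r + 39 = 0.
By the quadratic formula, r = (4 ± √172) / -2, so r ≈ -8.5574 or r ≈ 4.5574.
Neither value makes a denominator zero (r ≠ -6, r ≠ 3), so both are valid.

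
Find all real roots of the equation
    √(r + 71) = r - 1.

Square both sides: r + 71 = (r - 1)².
Expand and rearrange: r² - 3r - 70 = 0.
Solving gives r = 10 or r = -7.
Check each candidate in the original equation:
  r = 10: √(81) = 9, while r - 1 = 9 — valid.
  r = -7: √(64) = 8, while r - 1 = -8 — extraneous.

r = 10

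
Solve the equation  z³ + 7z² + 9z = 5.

Rearrange: z³ + 7z² + 9z - 5 = 0.
Possible rational roots are divisors of -5. Testing z = -5 gives 0, so (z + 5) is a factor.
Divide: z³ + 7z² + 9z - 5 = (z + 5)(z² + 2z - 1).
Apply the quadratic formula to z² + 2z - 1 = 0: z = (-2 ± √8)/2, i.e. z ≈ 0.4142 or z ≈ -2.4142.

z = -5 or z = -2.4142 or z = 0.4142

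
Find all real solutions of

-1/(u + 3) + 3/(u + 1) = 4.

u = -3.1861 or u = -0.3139

Multiply both sides by (u + 3)(u + 1):
-(u + 1) + 3(u + 3) = 4(u + 3)(u + 1).
Expand and collect terms: 4u² + 14u + 4 = 0.
By the quadratic formula, u = (-14 ± √132) / 8, so u ≈ -0.3139 or u ≈ -3.1861.
Neither value makes a denominator zero (u ≠ -3, u ≠ -1), so both are valid.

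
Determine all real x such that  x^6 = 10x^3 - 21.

Let u = x^3. The equation becomes u^2 - 10u + 21 = 0.
Factor: (u - 7)(u - 3) = 0, so u = 7 or u = 3.
x^3 = 7 gives x = (7)^(1/3) ~= 1.9129.
x^3 = 3 gives x = (3)^(1/3) ~= 1.4422.

x = 1.4422 or x = 1.9129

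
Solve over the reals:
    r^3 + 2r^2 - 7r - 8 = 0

Possible rational roots are divisors of -8. Testing r = -1 gives 0, so (r + 1) is a factor.
Divide: r^3 + 2r^2 - 7r - 8 = (r + 1)(r^2 + r - 8).
Apply the quadratic formula to r^2 + r - 8 = 0: r = (-1 +/- sqrt(33))/2, i.e. r ~= 2.3723 or r ~= -3.3723.

r = -3.3723 or r = -1 or r = 2.3723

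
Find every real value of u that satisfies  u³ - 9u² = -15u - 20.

Rearrange: u³ - 9u² + 15u + 20 = 0.
Possible rational roots are divisors of 20. Testing u = 4 gives 0, so (u - 4) is a factor.
Divide: u³ - 9u² + 15u + 20 = (u - 4)(u² - 5u - 5).
Apply the quadratic formula to u² - 5u - 5 = 0: u = (5 ± √45)/2, i.e. u ≈ 5.8541 or u ≈ -0.8541.

u = -0.8541 or u = 4 or u = 5.8541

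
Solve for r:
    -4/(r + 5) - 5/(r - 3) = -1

r = -2.8443 or r = 9.8443

Multiply both sides by (r + 5)(r - 3):
-4(r - 3) - 5(r + 5) = -(r + 5)(r - 3).
Expand and collect terms: -r² + 7r + 28 = 0.
By the quadratic formula, r = (-7 ± √161) / -2, so r ≈ -2.8443 or r ≈ 9.8443.
Neither value makes a denominator zero (r ≠ -5, r ≠ 3), so both are valid.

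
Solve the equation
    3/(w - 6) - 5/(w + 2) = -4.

w = -0.5895 or w = 5.0895

Multiply both sides by (w - 6)(w + 2):
3(w + 2) - 5(w - 6) = -4(w - 6)(w + 2).
Expand and collect terms: -4w² + 18w + 12 = 0.
By the quadratic formula, w = (-18 ± √516) / -8, so w ≈ -0.5895 or w ≈ 5.0895.
Neither value makes a denominator zero (w ≠ 6, w ≠ -2), so both are valid.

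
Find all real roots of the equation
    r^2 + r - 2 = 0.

r = -2 or r = 1

Factor: (r - 1)(r + 2) = 0.
So r = 1 or r = -2.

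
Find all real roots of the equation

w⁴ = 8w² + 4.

Let u = w². The equation becomes u² - 8u - 4 = 0.
By the quadratic formula, u = 4 + 2·√(5) or u = 4 - 2·√(5).
w² = 4 + 2·√(5) gives w = ±√(4 + 2·√(5)) ≈ ±2.9107.
w² = 4 - 2·√(5) < 0 has no real solution.

w = -2.9107 or w = 2.9107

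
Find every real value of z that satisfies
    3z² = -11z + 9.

z = -4.3555 or z = 0.6888

Rearrange to standard form: 3z² + 11z - 9 = 0.
Discriminant: (11)² − 4·3·(-9) = 229.
Quadratic formula: z = (-11 ± √229) / 6.
So z = -11/6 + √(229)/6 ≈ 0.6888 or z = -√(229)/6 - 11/6 ≈ -4.3555.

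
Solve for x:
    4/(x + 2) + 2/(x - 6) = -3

Multiply both sides by (x + 2)(x - 6):
4(x - 6) + 2(x + 2) = -3(x + 2)(x - 6).
Expand and collect terms: -3x^2 + 6x + 56 = 0.
By the quadratic formula, x = (-6 +/- sqrt(708)) / -6, so x ~= -3.4347 or x ~= 5.4347.
Neither value makes a denominator zero (x != -2, x != 6), so both are valid.

x = -3.4347 or x = 5.4347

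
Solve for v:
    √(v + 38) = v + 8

Square both sides: v + 38 = (v + 8)².
Expand and rearrange: v² + 15v + 26 = 0.
Solving gives v = -2 or v = -13.
Check each candidate in the original equation:
  v = -2: √(36) = 6, while v + 8 = 6 — valid.
  v = -13: √(25) = 5, while v + 8 = -5 — extraneous.

v = -2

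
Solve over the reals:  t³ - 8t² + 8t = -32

Rearrange: t³ - 8t² + 8t + 32 = 0.
Possible rational roots are divisors of 32. Testing t = 4 gives 0, so (t - 4) is a factor.
Divide: t³ - 8t² + 8t + 32 = (t - 4)(t² - 4t - 8).
Apply the quadratic formula to t² - 4t - 8 = 0: t = (4 ± √48)/2, i.e. t ≈ 5.4641 or t ≈ -1.4641.

t = -1.4641 or t = 4 or t = 5.4641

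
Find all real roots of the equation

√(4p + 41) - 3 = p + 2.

Isolate the radical: √(4p + 41) = p + 5.
Square both sides: 4p + 41 = (p + 5)².
Expand and rearrange: p² + 6p - 16 = 0.
Solving gives p = 2 or p = -8.
Check each candidate in the original equation:
  p = 2: √(49) = 7, while p + 5 = 7 — valid.
  p = -8: √(9) = 3, while p + 5 = -3 — extraneous.

p = 2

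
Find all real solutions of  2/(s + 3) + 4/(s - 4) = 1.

Multiply both sides by (s + 3)(s - 4):
2(s - 4) + 4(s + 3) = (s + 3)(s - 4).
Expand and collect terms: s^2 - 7s - 16 = 0.
By the quadratic formula, s = (7 +/- sqrt(113)) / 2, so s ~= 8.8151 or s ~= -1.8151.
Neither value makes a denominator zero (s != -3, s != 4), so both are valid.

s = -1.8151 or s = 8.8151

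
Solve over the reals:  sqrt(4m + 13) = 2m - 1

m = 3

Square both sides: 4m + 13 = (2m - 1)^2.
Expand and rearrange: 4m^2 - 8m - 12 = 0.
Solving gives m = 3 or m = -1.
Check each candidate in the original equation:
  m = 3: sqrt(25) = 5, while 2m - 1 = 5 — valid.
  m = -1: sqrt(9) = 3, while 2m - 1 = -3 — extraneous.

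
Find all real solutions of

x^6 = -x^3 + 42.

x = -1.9129 or x = 1.8171

Let u = x^3. The equation becomes u^2 + u - 42 = 0.
Factor: (u + 7)(u - 6) = 0, so u = -7 or u = 6.
x^3 = -7 gives x = -(7)^(1/3) ~= -1.9129.
x^3 = 6 gives x = (6)^(1/3) ~= 1.8171.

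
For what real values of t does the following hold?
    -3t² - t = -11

Rearrange to standard form: -3t² - t + 11 = 0.
Discriminant: (-1)² − 4·(-3)·11 = 133.
Quadratic formula: t = (1 ± √133) / (-6).
So t = -√(133)/6 - 1/6 ≈ -2.0888 or t = -1/6 + √(133)/6 ≈ 1.7554.

t = -2.0888 or t = 1.7554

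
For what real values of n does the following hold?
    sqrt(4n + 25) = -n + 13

Square both sides: 4n + 25 = (-n + 13)^2.
Expand and rearrange: n^2 - 30n + 144 = 0.
Solving gives n = 24 or n = 6.
Check each candidate in the original equation:
  n = 24: sqrt(121) = 11, while -n + 13 = -11 — extraneous.
  n = 6: sqrt(49) = 7, while -n + 13 = 7 — valid.

n = 6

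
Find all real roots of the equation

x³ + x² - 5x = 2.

x = -2.618 or x = -0.382 or x = 2

Rearrange: x³ + x² - 5x - 2 = 0.
Possible rational roots are divisors of -2. Testing x = 2 gives 0, so (x - 2) is a factor.
Divide: x³ + x² - 5x - 2 = (x - 2)(x² + 3x + 1).
Apply the quadratic formula to x² + 3x + 1 = 0: x = (-3 ± √5)/2, i.e. x ≈ -0.382 or x ≈ -2.618.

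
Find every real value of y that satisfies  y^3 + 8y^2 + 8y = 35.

Rearrange: y^3 + 8y^2 + 8y - 35 = 0.
Possible rational roots are divisors of -35. Testing y = -5 gives 0, so (y + 5) is a factor.
Divide: y^3 + 8y^2 + 8y - 35 = (y + 5)(y^2 + 3y - 7).
Apply the quadratic formula to y^2 + 3y - 7 = 0: y = (-3 +/- sqrt(37))/2, i.e. y ~= 1.5414 or y ~= -4.5414.

y = -5 or y = -4.5414 or y = 1.5414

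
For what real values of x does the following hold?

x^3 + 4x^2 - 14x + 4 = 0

Possible rational roots are divisors of 4. Testing x = 2 gives 0, so (x - 2) is a factor.
Divide: x^3 + 4x^2 - 14x + 4 = (x - 2)(x^2 + 6x - 2).
Apply the quadratic formula to x^2 + 6x - 2 = 0: x = (-6 +/- sqrt(44))/2, i.e. x ~= 0.3166 or x ~= -6.3166.

x = -6.3166 or x = 0.3166 or x = 2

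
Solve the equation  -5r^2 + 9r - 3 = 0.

Discriminant: (9)^2 - 4*(-5)*(-3) = 21.
Quadratic formula: r = (-9 +/- sqrt(21)) / (-10).
So r = 9/10 - sqrt(21)/10 ~= 0.4417 or r = sqrt(21)/10 + 9/10 ~= 1.3583.

r = 0.4417 or r = 1.3583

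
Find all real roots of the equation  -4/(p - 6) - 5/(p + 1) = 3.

Multiply both sides by (p - 6)(p + 1):
-4(p + 1) - 5(p - 6) = 3(p - 6)(p + 1).
Expand and collect terms: 3p² - 6p - 44 = 0.
By the quadratic formula, p = (6 ± √564) / 6, so p ≈ 4.9581 or p ≈ -2.9581.
Neither value makes a denominator zero (p ≠ 6, p ≠ -1), so both are valid.

p = -2.9581 or p = 4.9581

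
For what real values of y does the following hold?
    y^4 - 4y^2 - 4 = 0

Let u = y^2. The equation becomes u^2 - 4u - 4 = 0.
By the quadratic formula, u = 2 + 2*sqrt(2) or u = 2 - 2*sqrt(2).
y^2 = 2 + 2*sqrt(2) gives y = +/-sqrt(2 + 2*sqrt(2)) ~= +/-2.1974.
y^2 = 2 - 2*sqrt(2) < 0 has no real solution.

y = -2.1974 or y = 2.1974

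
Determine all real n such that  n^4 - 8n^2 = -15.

n = -2.2361 or n = -1.7321 or n = 1.7321 or n = 2.2361

Let u = n^2. The equation becomes u^2 - 8u + 15 = 0.
Factor: (u - 3)(u - 5) = 0, so u = 3 or u = 5.
n^2 = 3 gives n = +/-sqrt(3) ~= +/-1.7321.
n^2 = 5 gives n = +/-sqrt(5) ~= +/-2.2361.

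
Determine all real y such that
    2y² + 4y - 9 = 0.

y = -3.3452 or y = 1.3452

Discriminant: (4)² − 4·2·(-9) = 88.
Quadratic formula: y = (-4 ± √88) / 4.
So y = -1 + √(22)/2 ≈ 1.3452 or y = -√(22)/2 - 1 ≈ -3.3452.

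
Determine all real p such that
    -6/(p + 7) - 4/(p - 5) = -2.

Multiply both sides by (p + 7)(p - 5):
-6(p - 5) - 4(p + 7) = -2(p + 7)(p - 5).
Expand and collect terms: -2p² + 6p + 68 = 0.
By the quadratic formula, p = (-6 ± √580) / -4, so p ≈ -4.5208 or p ≈ 7.5208.
Neither value makes a denominator zero (p ≠ -7, p ≠ 5), so both are valid.

p = -4.5208 or p = 7.5208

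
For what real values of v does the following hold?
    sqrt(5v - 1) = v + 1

Square both sides: 5v - 1 = (v + 1)^2.
Expand and rearrange: v^2 - 3v + 2 = 0.
Solving gives v = 2 or v = 1.
Check each candidate in the original equation:
  v = 2: sqrt(9) = 3, while v + 1 = 3 — valid.
  v = 1: sqrt(4) = 2, while v + 1 = 2 — valid.

v = 1 or v = 2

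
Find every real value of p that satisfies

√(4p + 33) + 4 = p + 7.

p = 4

Isolate the radical: √(4p + 33) = p + 3.
Square both sides: 4p + 33 = (p + 3)².
Expand and rearrange: p² + 2p - 24 = 0.
Solving gives p = 4 or p = -6.
Check each candidate in the original equation:
  p = 4: √(49) = 7, while p + 3 = 7 — valid.
  p = -6: √(9) = 3, while p + 3 = -3 — extraneous.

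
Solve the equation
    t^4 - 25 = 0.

t = -2.2361 or t = 2.2361

Let u = t^2. The equation becomes u^2 - 25 = 0.
Factor: (u + 5)(u - 5) = 0, so u = -5 or u = 5.
t^2 = -5 < 0 has no real solution.
t^2 = 5 gives t = +/-sqrt(5) ~= +/-2.2361.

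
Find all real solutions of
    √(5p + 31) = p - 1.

p = 10

Square both sides: 5p + 31 = (p - 1)².
Expand and rearrange: p² - 7p - 30 = 0.
Solving gives p = 10 or p = -3.
Check each candidate in the original equation:
  p = 10: √(81) = 9, while p - 1 = 9 — valid.
  p = -3: √(16) = 4, while p - 1 = -4 — extraneous.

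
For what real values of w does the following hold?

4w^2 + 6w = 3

w = -1.8956 or w = 0.3956

Rearrange to standard form: 4w^2 + 6w - 3 = 0.
Discriminant: (6)^2 - 4*4*(-3) = 84.
Quadratic formula: w = (-6 +/- sqrt(84)) / 8.
So w = -3/4 + sqrt(21)/4 ~= 0.3956 or w = -sqrt(21)/4 - 3/4 ~= -1.8956.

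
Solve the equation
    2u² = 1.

u = -0.7071 or u = 0.7071

Rearrange to standard form: 2u² - 1 = 0.
Discriminant: (0)² − 4·2·(-1) = 8.
Quadratic formula: u = (0 ± √8) / 4.
So u = √(2)/2 ≈ 0.7071 or u = -√(2)/2 ≈ -0.7071.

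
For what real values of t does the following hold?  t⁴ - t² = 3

t = -1.5175 or t = 1.5175

Let u = t². The equation becomes u² - u - 3 = 0.
By the quadratic formula, u = 1/2 + √(13)/2 or u = 1/2 - √(13)/2.
t² = 1/2 + √(13)/2 gives t = ±√(1/2 + √(13)/2) ≈ ±1.5175.
t² = 1/2 - √(13)/2 < 0 has no real solution.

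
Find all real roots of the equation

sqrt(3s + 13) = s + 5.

Square both sides: 3s + 13 = (s + 5)^2.
Expand and rearrange: s^2 + 7s + 12 = 0.
Solving gives s = -3 or s = -4.
Check each candidate in the original equation:
  s = -3: sqrt(4) = 2, while s + 5 = 2 — valid.
  s = -4: sqrt(1) = 1, while s + 5 = 1 — valid.

s = -4 or s = -3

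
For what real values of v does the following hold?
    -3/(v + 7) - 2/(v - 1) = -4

Multiply both sides by (v + 7)(v - 1):
-3(v - 1) - 2(v + 7) = -4(v + 7)(v - 1).
Expand and collect terms: -4v² - 19v + 39 = 0.
By the quadratic formula, v = (19 ± √985) / -8, so v ≈ -6.2981 or v ≈ 1.5481.
Neither value makes a denominator zero (v ≠ -7, v ≠ 1), so both are valid.

v = -6.2981 or v = 1.5481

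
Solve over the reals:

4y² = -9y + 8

Rearrange to standard form: 4y² + 9y - 8 = 0.
Discriminant: (9)² − 4·4·(-8) = 209.
Quadratic formula: y = (-9 ± √209) / 8.
So y = -9/8 + √(209)/8 ≈ 0.6821 or y = -√(209)/8 - 9/8 ≈ -2.9321.

y = -2.9321 or y = 0.6821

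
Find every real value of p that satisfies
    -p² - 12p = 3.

Rearrange to standard form: -p² - 12p - 3 = 0.
Discriminant: (-12)² − 4·(-1)·(-3) = 132.
Quadratic formula: p = (12 ± √132) / (-2).
So p = -6 - √(33) ≈ -11.7446 or p = -6 + √(33) ≈ -0.2554.

p = -11.7446 or p = -0.2554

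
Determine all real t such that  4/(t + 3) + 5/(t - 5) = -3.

Multiply both sides by (t + 3)(t - 5):
4(t - 5) + 5(t + 3) = -3(t + 3)(t - 5).
Expand and collect terms: -3t^2 - 3t + 50 = 0.
By the quadratic formula, t = (3 +/- sqrt(609)) / -6, so t ~= -4.613 or t ~= 3.613.
Neither value makes a denominator zero (t != -3, t != 5), so both are valid.

t = -4.613 or t = 3.613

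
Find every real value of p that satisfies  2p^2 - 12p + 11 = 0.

p = 1.1292 or p = 4.8708

Discriminant: (-12)^2 - 4*2*11 = 56.
Quadratic formula: p = (12 +/- sqrt(56)) / 4.
So p = sqrt(14)/2 + 3 ~= 4.8708 or p = 3 - sqrt(14)/2 ~= 1.1292.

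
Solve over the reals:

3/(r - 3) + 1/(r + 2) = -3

r = -2.4089 or r = 2.0756

Multiply both sides by (r - 3)(r + 2):
3(r + 2) + (r - 3) = -3(r - 3)(r + 2).
Expand and collect terms: -3r² - r + 15 = 0.
By the quadratic formula, r = (1 ± √181) / -6, so r ≈ -2.4089 or r ≈ 2.0756.
Neither value makes a denominator zero (r ≠ 3, r ≠ -2), so both are valid.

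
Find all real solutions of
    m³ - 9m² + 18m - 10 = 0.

m = 1 or m = 1.5505 or m = 6.4495

Possible rational roots are divisors of -10. Testing m = 1 gives 0, so (m - 1) is a factor.
Divide: m³ - 9m² + 18m - 10 = (m - 1)(m² - 8m + 10).
Apply the quadratic formula to m² - 8m + 10 = 0: m = (8 ± √24)/2, i.e. m ≈ 6.4495 or m ≈ 1.5505.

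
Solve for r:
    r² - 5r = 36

Bring every term to one side: r² - 5r - 36 = 0.
Factor: (r + 4)(r - 9) = 0.
So r = -4 or r = 9.

r = -4 or r = 9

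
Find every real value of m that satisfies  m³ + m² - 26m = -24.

Rearrange: m³ + m² - 26m + 24 = 0.
Possible rational roots are divisors of 24. Testing m = 4 gives 0, so (m - 4) is a factor.
Divide: m³ + m² - 26m + 24 = (m - 4)(m² + 5m - 6).
Factor the quadratic: m = 1 or m = -6.

m = -6 or m = 1 or m = 4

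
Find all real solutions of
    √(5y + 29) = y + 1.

y = 7

Square both sides: 5y + 29 = (y + 1)².
Expand and rearrange: y² - 3y - 28 = 0.
Solving gives y = 7 or y = -4.
Check each candidate in the original equation:
  y = 7: √(64) = 8, while y + 1 = 8 — valid.
  y = -4: √(9) = 3, while y + 1 = -3 — extraneous.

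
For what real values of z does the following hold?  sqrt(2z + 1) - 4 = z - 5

z = 4

Isolate the radical: sqrt(2z + 1) = z - 1.
Square both sides: 2z + 1 = (z - 1)^2.
Expand and rearrange: z^2 - 4z = 0.
Solving gives z = 4 or z = 0.
Check each candidate in the original equation:
  z = 4: sqrt(9) = 3, while z - 1 = 3 — valid.
  z = 0: sqrt(1) = 1, while z - 1 = -1 — extraneous.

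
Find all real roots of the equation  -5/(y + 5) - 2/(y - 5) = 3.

Multiply both sides by (y + 5)(y - 5):
-5(y - 5) - 2(y + 5) = 3(y + 5)(y - 5).
Expand and collect terms: 3y² + 7y - 90 = 0.
By the quadratic formula, y = (-7 ± √1129) / 6, so y ≈ 4.4334 or y ≈ -6.7668.
Neither value makes a denominator zero (y ≠ -5, y ≠ 5), so both are valid.

y = -6.7668 or y = 4.4334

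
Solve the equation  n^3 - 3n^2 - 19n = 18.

n = -2 or n = -1.4051 or n = 6.4051

Rearrange: n^3 - 3n^2 - 19n - 18 = 0.
Possible rational roots are divisors of -18. Testing n = -2 gives 0, so (n + 2) is a factor.
Divide: n^3 - 3n^2 - 19n - 18 = (n + 2)(n^2 - 5n - 9).
Apply the quadratic formula to n^2 - 5n - 9 = 0: n = (5 +/- sqrt(61))/2, i.e. n ~= 6.4051 or n ~= -1.4051.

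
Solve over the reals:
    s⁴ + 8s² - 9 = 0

s = -1 or s = 1

Let u = s². The equation becomes u² + 8u - 9 = 0.
Factor: (u + 9)(u - 1) = 0, so u = -9 or u = 1.
s² = -9 < 0 has no real solution.
s² = 1 gives s = ±1.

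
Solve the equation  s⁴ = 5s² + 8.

s = -2.505 or s = 2.505

Let u = s². The equation becomes u² - 5u - 8 = 0.
By the quadratic formula, u = 5/2 + √(57)/2 or u = 5/2 - √(57)/2.
s² = 5/2 + √(57)/2 gives s = ±√(5/2 + √(57)/2) ≈ ±2.505.
s² = 5/2 - √(57)/2 < 0 has no real solution.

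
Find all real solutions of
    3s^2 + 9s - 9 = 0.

s = -3.7913 or s = 0.7913

Discriminant: (9)^2 - 4*3*(-9) = 189.
Quadratic formula: s = (-9 +/- sqrt(189)) / 6.
So s = -3/2 + sqrt(21)/2 ~= 0.7913 or s = -sqrt(21)/2 - 3/2 ~= -3.7913.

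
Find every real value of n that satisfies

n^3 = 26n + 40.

n = -4 or n = -1.7417 or n = 5.7417

Rearrange: n^3 - 26n - 40 = 0.
Possible rational roots are divisors of -40. Testing n = -4 gives 0, so (n + 4) is a factor.
Divide: n^3 - 26n - 40 = (n + 4)(n^2 - 4n - 10).
Apply the quadratic formula to n^2 - 4n - 10 = 0: n = (4 +/- sqrt(56))/2, i.e. n ~= 5.7417 or n ~= -1.7417.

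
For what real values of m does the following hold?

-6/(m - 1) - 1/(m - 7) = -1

m = 5 or m = 10

Multiply both sides by (m - 1)(m - 7):
-6(m - 7) - (m - 1) = -(m - 1)(m - 7).
Expand and collect terms: -m² + 15m - 50 = 0.
Factor or apply the quadratic formula: m = 5 or m = 10.
Neither value makes a denominator zero (m ≠ 1, m ≠ 7), so both are valid.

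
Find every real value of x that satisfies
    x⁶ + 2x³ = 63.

Let u = x³. The equation becomes u² + 2u - 63 = 0.
Factor: (u + 9)(u - 7) = 0, so u = -9 or u = 7.
x³ = -9 gives x = -∛(9) ≈ -2.0801.
x³ = 7 gives x = ∛(7) ≈ 1.9129.

x = -2.0801 or x = 1.9129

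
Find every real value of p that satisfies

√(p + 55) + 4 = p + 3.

Isolate the radical: √(p + 55) = p - 1.
Square both sides: p + 55 = (p - 1)².
Expand and rearrange: p² - 3p - 54 = 0.
Solving gives p = 9 or p = -6.
Check each candidate in the original equation:
  p = 9: √(64) = 8, while p - 1 = 8 — valid.
  p = -6: √(49) = 7, while p - 1 = -7 — extraneous.

p = 9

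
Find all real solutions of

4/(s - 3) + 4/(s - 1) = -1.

Multiply both sides by (s - 3)(s - 1):
4(s - 1) + 4(s - 3) = -(s - 3)(s - 1).
Expand and collect terms: -s² - 4s + 13 = 0.
By the quadratic formula, s = (4 ± √68) / -2, so s ≈ -6.1231 or s ≈ 2.1231.
Neither value makes a denominator zero (s ≠ 3, s ≠ 1), so both are valid.

s = -6.1231 or s = 2.1231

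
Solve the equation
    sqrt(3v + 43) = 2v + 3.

v = 2

Square both sides: 3v + 43 = (2v + 3)^2.
Expand and rearrange: 4v^2 + 9v - 34 = 0.
Solving gives v = 2 or v = -4.25.
Check each candidate in the original equation:
  v = 2: sqrt(49) = 7, while 2v + 3 = 7 — valid.
  v = -4.25: sqrt(30.25) = 5.5, while 2v + 3 = -5.5 — extraneous.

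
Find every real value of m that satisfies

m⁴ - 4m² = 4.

m = -2.1974 or m = 2.1974

Let u = m². The equation becomes u² - 4u - 4 = 0.
By the quadratic formula, u = 2 + 2·√(2) or u = 2 - 2·√(2).
m² = 2 + 2·√(2) gives m = ±√(2 + 2·√(2)) ≈ ±2.1974.
m² = 2 - 2·√(2) < 0 has no real solution.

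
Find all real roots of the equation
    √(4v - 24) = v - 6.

Square both sides: 4v - 24 = (v - 6)².
Expand and rearrange: v² - 16v + 60 = 0.
Solving gives v = 10 or v = 6.
Check each candidate in the original equation:
  v = 10: √(16) = 4, while v - 6 = 4 — valid.
  v = 6: √(0) = 0, while v - 6 = 0 — valid.

v = 6 or v = 10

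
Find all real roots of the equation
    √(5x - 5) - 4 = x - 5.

Isolate the radical: √(5x - 5) = x - 1.
Square both sides: 5x - 5 = (x - 1)².
Expand and rearrange: x² - 7x + 6 = 0.
Solving gives x = 6 or x = 1.
Check each candidate in the original equation:
  x = 6: √(25) = 5, while x - 1 = 5 — valid.
  x = 1: √(0) = 0, while x - 1 = 0 — valid.

x = 1 or x = 6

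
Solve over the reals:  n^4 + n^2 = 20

n = -2 or n = 2

Let u = n^2. The equation becomes u^2 + u - 20 = 0.
Factor: (u - 4)(u + 5) = 0, so u = 4 or u = -5.
n^2 = 4 gives n = +/-2.
n^2 = -5 < 0 has no real solution.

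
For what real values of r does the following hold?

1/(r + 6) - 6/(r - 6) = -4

Multiply both sides by (r + 6)(r - 6):
(r - 6) - 6(r + 6) = -4(r + 6)(r - 6).
Expand and collect terms: -4r^2 + 5r + 186 = 0.
By the quadratic formula, r = (-5 +/- sqrt(3001)) / -8, so r ~= -6.2227 or r ~= 7.4727.
Neither value makes a denominator zero (r != -6, r != 6), so both are valid.

r = -6.2227 or r = 7.4727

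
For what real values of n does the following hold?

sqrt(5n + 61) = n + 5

n = 4

Square both sides: 5n + 61 = (n + 5)^2.
Expand and rearrange: n^2 + 5n - 36 = 0.
Solving gives n = 4 or n = -9.
Check each candidate in the original equation:
  n = 4: sqrt(81) = 9, while n + 5 = 9 — valid.
  n = -9: sqrt(16) = 4, while n + 5 = -4 — extraneous.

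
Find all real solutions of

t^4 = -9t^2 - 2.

No real solutions.

Let u = t^2. The equation becomes u^2 + 9u + 2 = 0.
By the quadratic formula, u = -9/2 + sqrt(73)/2 or u = -9/2 - sqrt(73)/2.
t^2 = -9/2 + sqrt(73)/2 < 0 has no real solution.
t^2 = -9/2 - sqrt(73)/2 < 0 has no real solution.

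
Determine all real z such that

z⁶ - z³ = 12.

z = -1.4422 or z = 1.5874

Let u = z³. The equation becomes u² - u - 12 = 0.
Factor: (u - 4)(u + 3) = 0, so u = 4 or u = -3.
z³ = 4 gives z = ∛(4) ≈ 1.5874.
z³ = -3 gives z = -∛(3) ≈ -1.4422.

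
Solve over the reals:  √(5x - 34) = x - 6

x = 7 or x = 10

Square both sides: 5x - 34 = (x - 6)².
Expand and rearrange: x² - 17x + 70 = 0.
Solving gives x = 10 or x = 7.
Check each candidate in the original equation:
  x = 10: √(16) = 4, while x - 6 = 4 — valid.
  x = 7: √(1) = 1, while x - 6 = 1 — valid.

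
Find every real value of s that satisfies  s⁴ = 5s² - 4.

Let u = s². The equation becomes u² - 5u + 4 = 0.
Factor: (u - 1)(u - 4) = 0, so u = 1 or u = 4.
s² = 1 gives s = ±1.
s² = 4 gives s = ±2.

s = -2 or s = -1 or s = 1 or s = 2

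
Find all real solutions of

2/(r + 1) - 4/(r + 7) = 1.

r = -10.2915 or r = 0.2915

Multiply both sides by (r + 1)(r + 7):
2(r + 7) - 4(r + 1) = (r + 1)(r + 7).
Expand and collect terms: r² + 10r - 3 = 0.
By the quadratic formula, r = (-10 ± √112) / 2, so r ≈ 0.2915 or r ≈ -10.2915.
Neither value makes a denominator zero (r ≠ -1, r ≠ -7), so both are valid.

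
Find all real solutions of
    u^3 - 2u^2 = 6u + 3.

Rearrange: u^3 - 2u^2 - 6u - 3 = 0.
Possible rational roots are divisors of -3. Testing u = -1 gives 0, so (u + 1) is a factor.
Divide: u^3 - 2u^2 - 6u - 3 = (u + 1)(u^2 - 3u - 3).
Apply the quadratic formula to u^2 - 3u - 3 = 0: u = (3 +/- sqrt(21))/2, i.e. u ~= 3.7913 or u ~= -0.7913.

u = -1 or u = -0.7913 or u = 3.7913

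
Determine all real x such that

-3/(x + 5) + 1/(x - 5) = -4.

x = -4.2291 or x = 4.7291

Multiply both sides by (x + 5)(x - 5):
-3(x - 5) + (x + 5) = -4(x + 5)(x - 5).
Expand and collect terms: -4x² + 2x + 80 = 0.
By the quadratic formula, x = (-2 ± √1284) / -8, so x ≈ -4.2291 or x ≈ 4.7291.
Neither value makes a denominator zero (x ≠ -5, x ≠ 5), so both are valid.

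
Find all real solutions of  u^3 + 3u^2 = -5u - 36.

Rearrange: u^3 + 3u^2 + 5u + 36 = 0.
Possible rational roots are divisors of 36. Testing u = -4 gives 0, so (u + 4) is a factor.
Divide: u^3 + 3u^2 + 5u + 36 = (u + 4)(u^2 - u + 9).
The quadratic u^2 - u + 9 has discriminant -35 < 0, so no further real roots.

u = -4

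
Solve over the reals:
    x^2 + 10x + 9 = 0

x = -9 or x = -1

Factor: (x + 1)(x + 9) = 0.
So x = -1 or x = -9.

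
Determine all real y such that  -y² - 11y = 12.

Rearrange to standard form: -y² - 11y - 12 = 0.
Discriminant: (-11)² − 4·(-1)·(-12) = 73.
Quadratic formula: y = (11 ± √73) / (-2).
So y = -11/2 - √(73)/2 ≈ -9.772 or y = -11/2 + √(73)/2 ≈ -1.228.

y = -9.772 or y = -1.228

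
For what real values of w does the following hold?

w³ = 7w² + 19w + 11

Rearrange: w³ - 7w² - 19w - 11 = 0.
Possible rational roots are divisors of -11. Testing w = -1 gives 0, so (w + 1) is a factor.
Divide: w³ - 7w² - 19w - 11 = (w + 1)(w² - 8w - 11).
Apply the quadratic formula to w² - 8w - 11 = 0: w = (8 ± √108)/2, i.e. w ≈ 9.1962 or w ≈ -1.1962.

w = -1.1962 or w = -1 or w = 9.1962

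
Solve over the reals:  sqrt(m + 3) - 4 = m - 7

m = 6

Isolate the radical: sqrt(m + 3) = m - 3.
Square both sides: m + 3 = (m - 3)^2.
Expand and rearrange: m^2 - 7m + 6 = 0.
Solving gives m = 6 or m = 1.
Check each candidate in the original equation:
  m = 6: sqrt(9) = 3, while m - 3 = 3 — valid.
  m = 1: sqrt(4) = 2, while m - 3 = -2 — extraneous.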